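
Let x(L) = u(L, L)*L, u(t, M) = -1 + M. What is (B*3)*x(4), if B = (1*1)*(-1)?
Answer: -36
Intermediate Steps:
B = -1 (B = 1*(-1) = -1)
x(L) = L*(-1 + L) (x(L) = (-1 + L)*L = L*(-1 + L))
(B*3)*x(4) = (-1*3)*(4*(-1 + 4)) = -12*3 = -3*12 = -36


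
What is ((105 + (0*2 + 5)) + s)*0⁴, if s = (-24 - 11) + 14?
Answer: 0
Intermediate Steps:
s = -21 (s = -35 + 14 = -21)
((105 + (0*2 + 5)) + s)*0⁴ = ((105 + (0*2 + 5)) - 21)*0⁴ = ((105 + (0 + 5)) - 21)*0 = ((105 + 5) - 21)*0 = (110 - 21)*0 = 89*0 = 0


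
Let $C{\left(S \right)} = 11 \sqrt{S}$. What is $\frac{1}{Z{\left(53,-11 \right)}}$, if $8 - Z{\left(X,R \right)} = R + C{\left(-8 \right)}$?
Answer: $\frac{19}{1329} + \frac{22 i \sqrt{2}}{1329} \approx 0.014296 + 0.023411 i$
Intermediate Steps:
$Z{\left(X,R \right)} = 8 - R - 22 i \sqrt{2}$ ($Z{\left(X,R \right)} = 8 - \left(R + 11 \sqrt{-8}\right) = 8 - \left(R + 11 \cdot 2 i \sqrt{2}\right) = 8 - \left(R + 22 i \sqrt{2}\right) = 8 - R - 22 i \sqrt{2}$)
$\frac{1}{Z{\left(53,-11 \right)}} = \frac{1}{8 - -11 - 22 i \sqrt{2}} = \frac{1}{8 + 11 - 22 i \sqrt{2}} = \frac{1}{19 - 22 i \sqrt{2}}$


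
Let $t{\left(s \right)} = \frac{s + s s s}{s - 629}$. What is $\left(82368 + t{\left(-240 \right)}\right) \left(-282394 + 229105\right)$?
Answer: $- \frac{4550988883248}{869} \approx -5.237 \cdot 10^{9}$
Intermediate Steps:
$t{\left(s \right)} = \frac{s + s^{3}}{-629 + s}$ ($t{\left(s \right)} = \frac{s + s^{2} s}{-629 + s} = \frac{s + s^{3}}{-629 + s}$)
$\left(82368 + t{\left(-240 \right)}\right) \left(-282394 + 229105\right) = \left(82368 + \frac{-240 + \left(-240\right)^{3}}{-629 - 240}\right) \left(-282394 + 229105\right) = \left(82368 + \frac{-240 - 13824000}{-869}\right) \left(-53289\right) = \left(82368 - - \frac{13824240}{869}\right) \left(-53289\right) = \left(82368 + \frac{13824240}{869}\right) \left(-53289\right) = \frac{85402032}{869} \left(-53289\right) = - \frac{4550988883248}{869}$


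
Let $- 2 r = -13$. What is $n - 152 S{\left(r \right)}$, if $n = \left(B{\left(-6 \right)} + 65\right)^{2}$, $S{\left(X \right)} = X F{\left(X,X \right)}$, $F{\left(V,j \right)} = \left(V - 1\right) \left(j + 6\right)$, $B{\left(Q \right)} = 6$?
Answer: $-62884$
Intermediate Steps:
$r = \frac{13}{2}$ ($r = \left(- \frac{1}{2}\right) \left(-13\right) = \frac{13}{2} \approx 6.5$)
$F{\left(V,j \right)} = \left(-1 + V\right) \left(6 + j\right)$
$S{\left(X \right)} = X \left(-6 + X^{2} + 5 X\right)$ ($S{\left(X \right)} = X \left(-6 - X + 6 X + X X\right) = X \left(-6 - X + 6 X + X^{2}\right) = X \left(-6 + X^{2} + 5 X\right)$)
$n = 5041$ ($n = \left(6 + 65\right)^{2} = 71^{2} = 5041$)
$n - 152 S{\left(r \right)} = 5041 - 152 \frac{13 \left(-6 + \left(\frac{13}{2}\right)^{2} + 5 \cdot \frac{13}{2}\right)}{2} = 5041 - 152 \frac{13 \left(-6 + \frac{169}{4} + \frac{65}{2}\right)}{2} = 5041 - 152 \cdot \frac{13}{2} \cdot \frac{275}{4} = 5041 - 67925 = -62884$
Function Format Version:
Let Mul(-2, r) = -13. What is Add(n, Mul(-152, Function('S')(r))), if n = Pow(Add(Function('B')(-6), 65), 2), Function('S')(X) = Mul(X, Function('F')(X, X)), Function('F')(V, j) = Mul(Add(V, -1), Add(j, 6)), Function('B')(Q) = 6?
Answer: -62884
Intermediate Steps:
r = Rational(13, 2) (r = Mul(Rational(-1, 2), -13) = Rational(13, 2) ≈ 6.5000)
Function('F')(V, j) = Mul(Add(-1, V), Add(6, j))
Function('S')(X) = Mul(X, Add(-6, Pow(X, 2), Mul(5, X))) (Function('S')(X) = Mul(X, Add(-6, Mul(-1, X), Mul(6, X), Mul(X, X))) = Mul(X, Add(-6, Mul(-1, X), Mul(6, X), Pow(X, 2))) = Mul(X, Add(-6, Pow(X, 2), Mul(5, X))))
n = 5041 (n = Pow(Add(6, 65), 2) = Pow(71, 2) = 5041)
Add(n, Mul(-152, Function('S')(r))) = Add(5041, Mul(-152, Mul(Rational(13, 2), Add(-6, Pow(Rational(13, 2), 2), Mul(5, Rational(13, 2)))))) = Add(5041, Mul(-152, Mul(Rational(13, 2), Add(-6, Rational(169, 4), Rational(65, 2))))) = Add(5041, Mul(-152, Mul(Rational(13, 2), Rational(275, 4)))) = Add(5041, Mul(-152, Rational(3575, 8))) = Add(5041, -67925) = -62884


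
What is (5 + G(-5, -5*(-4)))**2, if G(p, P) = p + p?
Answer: 25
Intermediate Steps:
G(p, P) = 2*p
(5 + G(-5, -5*(-4)))**2 = (5 + 2*(-5))**2 = (5 - 10)**2 = (-5)**2 = 25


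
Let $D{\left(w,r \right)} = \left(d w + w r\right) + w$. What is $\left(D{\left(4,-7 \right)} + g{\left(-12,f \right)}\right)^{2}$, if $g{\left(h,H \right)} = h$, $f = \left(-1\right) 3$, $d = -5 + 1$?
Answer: $2704$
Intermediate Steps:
$d = -4$
$f = -3$
$D{\left(w,r \right)} = - 3 w + r w$ ($D{\left(w,r \right)} = \left(- 4 w + w r\right) + w = \left(- 4 w + r w\right) + w = - 3 w + r w$)
$\left(D{\left(4,-7 \right)} + g{\left(-12,f \right)}\right)^{2} = \left(4 \left(-3 - 7\right) - 12\right)^{2} = \left(4 \left(-10\right) - 12\right)^{2} = \left(-40 - 12\right)^{2} = \left(-52\right)^{2} = 2704$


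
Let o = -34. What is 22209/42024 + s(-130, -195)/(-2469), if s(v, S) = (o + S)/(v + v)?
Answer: 1187268497/2248073880 ≈ 0.52813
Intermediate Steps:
s(v, S) = (-34 + S)/(2*v) (s(v, S) = (-34 + S)/(v + v) = (-34 + S)/((2*v)) = (-34 + S)*(1/(2*v)) = (-34 + S)/(2*v))
22209/42024 + s(-130, -195)/(-2469) = 22209/42024 + ((½)*(-34 - 195)/(-130))/(-2469) = 22209*(1/42024) + ((½)*(-1/130)*(-229))*(-1/2469) = 7403/14008 + (229/260)*(-1/2469) = 7403/14008 - 229/641940 = 1187268497/2248073880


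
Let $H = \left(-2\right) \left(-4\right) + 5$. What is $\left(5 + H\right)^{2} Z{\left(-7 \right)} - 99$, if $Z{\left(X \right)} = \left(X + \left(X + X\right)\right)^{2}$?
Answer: $142785$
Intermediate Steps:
$Z{\left(X \right)} = 9 X^{2}$ ($Z{\left(X \right)} = \left(X + 2 X\right)^{2} = \left(3 X\right)^{2} = 9 X^{2}$)
$H = 13$ ($H = 8 + 5 = 13$)
$\left(5 + H\right)^{2} Z{\left(-7 \right)} - 99 = \left(5 + 13\right)^{2} \cdot 9 \left(-7\right)^{2} - 99 = 18^{2} \cdot 9 \cdot 49 - 99 = 324 \cdot 441 - 99 = 142884 - 99 = 142785$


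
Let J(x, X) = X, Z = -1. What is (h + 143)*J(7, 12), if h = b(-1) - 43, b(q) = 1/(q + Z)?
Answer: 1194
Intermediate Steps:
b(q) = 1/(-1 + q) (b(q) = 1/(q - 1) = 1/(-1 + q))
h = -87/2 (h = 1/(-1 - 1) - 43 = 1/(-2) - 43 = -1/2 - 43 = -87/2 ≈ -43.500)
(h + 143)*J(7, 12) = (-87/2 + 143)*12 = (199/2)*12 = 1194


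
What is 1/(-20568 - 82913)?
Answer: -1/103481 ≈ -9.6636e-6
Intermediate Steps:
1/(-20568 - 82913) = 1/(-103481) = -1/103481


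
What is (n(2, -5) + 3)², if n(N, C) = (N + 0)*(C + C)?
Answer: 289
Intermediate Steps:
n(N, C) = 2*C*N (n(N, C) = N*(2*C) = 2*C*N)
(n(2, -5) + 3)² = (2*(-5)*2 + 3)² = (-20 + 3)² = (-17)² = 289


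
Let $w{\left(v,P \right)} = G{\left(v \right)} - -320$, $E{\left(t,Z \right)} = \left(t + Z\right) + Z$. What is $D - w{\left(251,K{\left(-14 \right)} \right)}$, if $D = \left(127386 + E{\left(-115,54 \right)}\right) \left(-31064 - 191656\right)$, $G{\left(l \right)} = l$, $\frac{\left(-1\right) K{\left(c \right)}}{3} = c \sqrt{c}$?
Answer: $-28369851451$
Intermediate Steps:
$K{\left(c \right)} = - 3 c^{\frac{3}{2}}$ ($K{\left(c \right)} = - 3 c \sqrt{c} = - 3 c^{\frac{3}{2}}$)
$E{\left(t,Z \right)} = t + 2 Z$ ($E{\left(t,Z \right)} = \left(Z + t\right) + Z = t + 2 Z$)
$w{\left(v,P \right)} = 320 + v$ ($w{\left(v,P \right)} = v - -320 = v + 320 = 320 + v$)
$D = -28369850880$ ($D = \left(127386 + \left(-115 + 2 \cdot 54\right)\right) \left(-31064 - 191656\right) = \left(127386 + \left(-115 + 108\right)\right) \left(-222720\right) = \left(127386 - 7\right) \left(-222720\right) = 127379 \left(-222720\right) = -28369850880$)
$D - w{\left(251,K{\left(-14 \right)} \right)} = -28369850880 - \left(320 + 251\right) = -28369850880 - 571 = -28369851451$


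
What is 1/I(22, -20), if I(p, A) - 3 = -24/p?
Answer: 11/21 ≈ 0.52381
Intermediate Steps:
I(p, A) = 3 - 24/p
1/I(22, -20) = 1/(3 - 24/22) = 1/(3 - 24*1/22) = 1/(3 - 12/11) = 1/(21/11) = 11/21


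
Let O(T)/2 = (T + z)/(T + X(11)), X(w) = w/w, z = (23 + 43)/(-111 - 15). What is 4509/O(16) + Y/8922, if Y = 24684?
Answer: 2396317331/966550 ≈ 2479.3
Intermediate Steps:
z = -11/21 (z = 66/(-126) = 66*(-1/126) = -11/21 ≈ -0.52381)
X(w) = 1
O(T) = 2*(-11/21 + T)/(1 + T) (O(T) = 2*((T - 11/21)/(T + 1)) = 2*((-11/21 + T)/(1 + T)) = 2*(-11/21 + T)/(1 + T))
4509/O(16) + Y/8922 = 4509/((2*(-11 + 21*16)/(21*(1 + 16)))) + 24684/8922 = 4509/(((2/21)*(-11 + 336)/17)) + 24684*(1/8922) = 4509/(((2/21)*(1/17)*325)) + 4114/1487 = 4509/(650/357) + 4114/1487 = 4509*(357/650) + 4114/1487 = 1609713/650 + 4114/1487 = 2396317331/966550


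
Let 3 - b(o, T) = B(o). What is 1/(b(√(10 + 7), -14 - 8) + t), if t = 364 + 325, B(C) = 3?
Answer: 1/689 ≈ 0.0014514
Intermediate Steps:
b(o, T) = 0 (b(o, T) = 3 - 1*3 = 3 - 3 = 0)
t = 689
1/(b(√(10 + 7), -14 - 8) + t) = 1/(0 + 689) = 1/689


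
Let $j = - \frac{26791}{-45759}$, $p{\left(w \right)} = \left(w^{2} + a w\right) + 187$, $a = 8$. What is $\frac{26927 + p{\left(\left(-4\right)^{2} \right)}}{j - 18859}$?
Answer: $- \frac{629140491}{431471095} \approx -1.4581$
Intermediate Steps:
$p{\left(w \right)} = 187 + w^{2} + 8 w$ ($p{\left(w \right)} = \left(w^{2} + 8 w\right) + 187 = 187 + w^{2} + 8 w$)
$j = \frac{26791}{45759}$ ($j = \left(-26791\right) \left(- \frac{1}{45759}\right) = \frac{26791}{45759} \approx 0.58548$)
$\frac{26927 + p{\left(\left(-4\right)^{2} \right)}}{j - 18859} = \frac{26927 + \left(187 + \left(\left(-4\right)^{2}\right)^{2} + 8 \left(-4\right)^{2}\right)}{\frac{26791}{45759} - 18859} = \frac{26927 + \left(187 + 16^{2} + 8 \cdot 16\right)}{- \frac{862942190}{45759}} = \left(26927 + \left(187 + 256 + 128\right)\right) \left(- \frac{45759}{862942190}\right) = \left(26927 + 571\right) \left(- \frac{45759}{862942190}\right) = 27498 \left(- \frac{45759}{862942190}\right) = - \frac{629140491}{431471095}$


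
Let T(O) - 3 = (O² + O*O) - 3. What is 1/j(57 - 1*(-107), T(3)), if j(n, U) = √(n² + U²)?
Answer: √6805/13610 ≈ 0.0060612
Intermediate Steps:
T(O) = 2*O² (T(O) = 3 + ((O² + O*O) - 3) = 3 + ((O² + O²) - 3) = 3 + (2*O² - 3) = 3 + (-3 + 2*O²) = 2*O²)
j(n, U) = √(U² + n²)
1/j(57 - 1*(-107), T(3)) = 1/(√((2*3²)² + (57 - 1*(-107))²)) = 1/(√((2*9)² + (57 + 107)²)) = 1/(√(18² + 164²)) = 1/(√(324 + 26896)) = 1/(√27220) = 1/(2*√6805) = √6805/13610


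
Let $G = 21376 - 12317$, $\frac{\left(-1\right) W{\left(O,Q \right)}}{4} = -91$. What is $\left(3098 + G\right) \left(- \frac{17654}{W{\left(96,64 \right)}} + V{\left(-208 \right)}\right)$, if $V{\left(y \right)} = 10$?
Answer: $- \frac{936089}{2} \approx -4.6804 \cdot 10^{5}$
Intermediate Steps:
$W{\left(O,Q \right)} = 364$ ($W{\left(O,Q \right)} = \left(-4\right) \left(-91\right) = 364$)
$G = 9059$
$\left(3098 + G\right) \left(- \frac{17654}{W{\left(96,64 \right)}} + V{\left(-208 \right)}\right) = \left(3098 + 9059\right) \left(- \frac{17654}{364} + 10\right) = 12157 \left(\left(-17654\right) \frac{1}{364} + 10\right) = 12157 \left(- \frac{97}{2} + 10\right) = 12157 \left(- \frac{77}{2}\right) = - \frac{936089}{2}$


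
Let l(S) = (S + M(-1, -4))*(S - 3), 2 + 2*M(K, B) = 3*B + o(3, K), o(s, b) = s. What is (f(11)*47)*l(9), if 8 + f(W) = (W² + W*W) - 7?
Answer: 224049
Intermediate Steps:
f(W) = -15 + 2*W² (f(W) = -8 + ((W² + W*W) - 7) = -8 + ((W² + W²) - 7) = -8 + (2*W² - 7) = -8 + (-7 + 2*W²) = -15 + 2*W²)
M(K, B) = ½ + 3*B/2 (M(K, B) = -1 + (3*B + 3)/2 = -1 + (3 + 3*B)/2 = -1 + (3/2 + 3*B/2) = ½ + 3*B/2)
l(S) = (-3 + S)*(-11/2 + S) (l(S) = (S + (½ + (3/2)*(-4)))*(S - 3) = (S + (½ - 6))*(-3 + S) = (S - 11/2)*(-3 + S) = (-11/2 + S)*(-3 + S) = (-3 + S)*(-11/2 + S))
(f(11)*47)*l(9) = ((-15 + 2*11²)*47)*(33/2 + 9² - 17/2*9) = ((-15 + 2*121)*47)*(33/2 + 81 - 153/2) = ((-15 + 242)*47)*21 = (227*47)*21 = 10669*21 = 224049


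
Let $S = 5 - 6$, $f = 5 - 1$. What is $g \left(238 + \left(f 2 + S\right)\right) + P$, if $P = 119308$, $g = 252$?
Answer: $181048$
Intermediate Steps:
$f = 4$ ($f = 5 - 1 = 4$)
$S = -1$ ($S = 5 - 6 = -1$)
$g \left(238 + \left(f 2 + S\right)\right) + P = 252 \left(238 + \left(4 \cdot 2 - 1\right)\right) + 119308 = 252 \left(238 + \left(8 - 1\right)\right) + 119308 = 252 \left(238 + 7\right) + 119308 = 252 \cdot 245 + 119308 = 61740 + 119308 = 181048$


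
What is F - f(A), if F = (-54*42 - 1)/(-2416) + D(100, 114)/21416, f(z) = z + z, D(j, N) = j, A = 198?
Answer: -2555077959/6467632 ≈ -395.06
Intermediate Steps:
f(z) = 2*z
F = 6104313/6467632 (F = (-54*42 - 1)/(-2416) + 100/21416 = (-2268 - 1)*(-1/2416) + 100*(1/21416) = -2269*(-1/2416) + 25/5354 = 2269/2416 + 25/5354 = 6104313/6467632 ≈ 0.94382)
F - f(A) = 6104313/6467632 - 2*198 = 6104313/6467632 - 1*396 = 6104313/6467632 - 396 = -2555077959/6467632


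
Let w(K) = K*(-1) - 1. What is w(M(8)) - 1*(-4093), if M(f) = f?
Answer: 4084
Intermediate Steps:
w(K) = -1 - K (w(K) = -K - 1 = -1 - K)
w(M(8)) - 1*(-4093) = (-1 - 1*8) - 1*(-4093) = (-1 - 8) + 4093 = -9 + 4093 = 4084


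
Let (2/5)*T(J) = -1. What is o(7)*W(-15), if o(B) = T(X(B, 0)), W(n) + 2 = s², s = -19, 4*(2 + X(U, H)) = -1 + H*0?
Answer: -1795/2 ≈ -897.50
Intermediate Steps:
X(U, H) = -9/4 (X(U, H) = -2 + (-1 + H*0)/4 = -2 + (-1 + 0)/4 = -2 + (¼)*(-1) = -2 - ¼ = -9/4)
T(J) = -5/2 (T(J) = (5/2)*(-1) = -5/2)
W(n) = 359 (W(n) = -2 + (-19)² = -2 + 361 = 359)
o(B) = -5/2
o(7)*W(-15) = -5/2*359 = -1795/2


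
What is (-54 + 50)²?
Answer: 16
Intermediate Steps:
(-54 + 50)² = (-4)² = 16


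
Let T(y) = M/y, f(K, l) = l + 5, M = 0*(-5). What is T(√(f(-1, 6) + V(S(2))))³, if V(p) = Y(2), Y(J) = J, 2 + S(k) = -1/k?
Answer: 0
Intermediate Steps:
M = 0
S(k) = -2 - 1/k
V(p) = 2
f(K, l) = 5 + l
T(y) = 0 (T(y) = 0/y = 0)
T(√(f(-1, 6) + V(S(2))))³ = 0³ = 0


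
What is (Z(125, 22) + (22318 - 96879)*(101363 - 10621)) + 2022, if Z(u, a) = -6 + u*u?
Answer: -6765796621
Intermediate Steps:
Z(u, a) = -6 + u²
(Z(125, 22) + (22318 - 96879)*(101363 - 10621)) + 2022 = ((-6 + 125²) + (22318 - 96879)*(101363 - 10621)) + 2022 = ((-6 + 15625) - 74561*90742) + 2022 = (15619 - 6765814262) + 2022 = -6765798643 + 2022 = -6765796621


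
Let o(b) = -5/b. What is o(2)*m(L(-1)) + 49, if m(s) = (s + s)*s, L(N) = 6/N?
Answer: -131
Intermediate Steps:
m(s) = 2*s² (m(s) = (2*s)*s = 2*s²)
o(2)*m(L(-1)) + 49 = (-5/2)*(2*(6/(-1))²) + 49 = (-5*½)*(2*(6*(-1))²) + 49 = -5*(-6)² + 49 = -5*36 + 49 = -5/2*72 + 49 = -180 + 49 = -131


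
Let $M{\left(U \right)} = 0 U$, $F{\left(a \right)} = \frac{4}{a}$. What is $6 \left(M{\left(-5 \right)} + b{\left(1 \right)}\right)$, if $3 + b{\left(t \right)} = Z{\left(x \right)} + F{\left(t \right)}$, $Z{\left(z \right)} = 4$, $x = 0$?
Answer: $30$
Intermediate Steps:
$M{\left(U \right)} = 0$
$b{\left(t \right)} = 1 + \frac{4}{t}$ ($b{\left(t \right)} = -3 + \left(4 + \frac{4}{t}\right) = 1 + \frac{4}{t}$)
$6 \left(M{\left(-5 \right)} + b{\left(1 \right)}\right) = 6 \left(0 + \frac{4 + 1}{1}\right) = 6 \left(0 + 1 \cdot 5\right) = 6 \left(0 + 5\right) = 6 \cdot 5 = 30$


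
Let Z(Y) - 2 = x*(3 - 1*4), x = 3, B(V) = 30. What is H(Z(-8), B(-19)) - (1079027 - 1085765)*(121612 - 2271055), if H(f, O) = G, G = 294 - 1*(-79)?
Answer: -14482946561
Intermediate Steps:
Z(Y) = -1 (Z(Y) = 2 + 3*(3 - 1*4) = 2 + 3*(3 - 4) = 2 + 3*(-1) = 2 - 3 = -1)
G = 373 (G = 294 + 79 = 373)
H(f, O) = 373
H(Z(-8), B(-19)) - (1079027 - 1085765)*(121612 - 2271055) = 373 - (1079027 - 1085765)*(121612 - 2271055) = 373 - (-6738)*(-2149443) = 373 - 1*14482946934 = 373 - 14482946934 = -14482946561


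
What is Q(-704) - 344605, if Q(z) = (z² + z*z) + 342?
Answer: 646969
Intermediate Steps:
Q(z) = 342 + 2*z² (Q(z) = (z² + z²) + 342 = 2*z² + 342 = 342 + 2*z²)
Q(-704) - 344605 = (342 + 2*(-704)²) - 344605 = (342 + 2*495616) - 344605 = (342 + 991232) - 344605 = 991574 - 344605 = 646969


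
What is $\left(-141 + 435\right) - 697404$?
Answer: $-697110$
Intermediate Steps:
$\left(-141 + 435\right) - 697404 = 294 - 697404 = -697110$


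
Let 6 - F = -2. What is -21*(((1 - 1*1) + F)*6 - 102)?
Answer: 1134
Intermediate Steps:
F = 8 (F = 6 - 1*(-2) = 6 + 2 = 8)
-21*(((1 - 1*1) + F)*6 - 102) = -21*(((1 - 1*1) + 8)*6 - 102) = -21*(((1 - 1) + 8)*6 - 102) = -21*((0 + 8)*6 - 102) = -21*(8*6 - 102) = -21*(48 - 102) = -21*(-54) = 1134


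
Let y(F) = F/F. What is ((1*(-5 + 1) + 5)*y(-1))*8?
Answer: 8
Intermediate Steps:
y(F) = 1
((1*(-5 + 1) + 5)*y(-1))*8 = ((1*(-5 + 1) + 5)*1)*8 = ((1*(-4) + 5)*1)*8 = ((-4 + 5)*1)*8 = (1*1)*8 = 1*8 = 8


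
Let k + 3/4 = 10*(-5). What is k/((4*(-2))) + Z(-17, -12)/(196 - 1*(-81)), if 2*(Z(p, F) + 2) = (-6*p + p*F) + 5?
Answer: 61143/8864 ≈ 6.8979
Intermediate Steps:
k = -203/4 (k = -¾ + 10*(-5) = -¾ - 50 = -203/4 ≈ -50.750)
Z(p, F) = ½ - 3*p + F*p/2 (Z(p, F) = -2 + ((-6*p + p*F) + 5)/2 = -2 + ((-6*p + F*p) + 5)/2 = -2 + (5 - 6*p + F*p)/2 = -2 + (5/2 - 3*p + F*p/2) = ½ - 3*p + F*p/2)
k/((4*(-2))) + Z(-17, -12)/(196 - 1*(-81)) = -203/(4*(4*(-2))) + (½ - 3*(-17) + (½)*(-12)*(-17))/(196 - 1*(-81)) = -203/4/(-8) + (½ + 51 + 102)/(196 + 81) = -203/4*(-⅛) + (307/2)/277 = 203/32 + (307/2)*(1/277) = 203/32 + 307/554 = 61143/8864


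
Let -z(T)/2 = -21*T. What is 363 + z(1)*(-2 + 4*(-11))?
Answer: -1569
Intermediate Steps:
z(T) = 42*T (z(T) = -(-42)*T = 42*T)
363 + z(1)*(-2 + 4*(-11)) = 363 + (42*1)*(-2 + 4*(-11)) = 363 + 42*(-2 - 44) = 363 + 42*(-46) = 363 - 1932 = -1569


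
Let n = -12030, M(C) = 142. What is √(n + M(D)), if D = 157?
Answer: 4*I*√743 ≈ 109.03*I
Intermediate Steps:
√(n + M(D)) = √(-12030 + 142) = √(-11888) = 4*I*√743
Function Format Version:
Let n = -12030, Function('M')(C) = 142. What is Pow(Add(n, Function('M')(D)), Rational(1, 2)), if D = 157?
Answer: Mul(4, I, Pow(743, Rational(1, 2))) ≈ Mul(109.03, I)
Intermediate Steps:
Pow(Add(n, Function('M')(D)), Rational(1, 2)) = Pow(Add(-12030, 142), Rational(1, 2)) = Pow(-11888, Rational(1, 2)) = Mul(4, I, Pow(743, Rational(1, 2)))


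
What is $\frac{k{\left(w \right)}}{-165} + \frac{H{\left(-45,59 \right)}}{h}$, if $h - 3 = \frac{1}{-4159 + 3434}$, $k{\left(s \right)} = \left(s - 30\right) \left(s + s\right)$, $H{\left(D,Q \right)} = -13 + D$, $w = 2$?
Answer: $- \frac{3347381}{179355} \approx -18.663$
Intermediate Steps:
$k{\left(s \right)} = 2 s \left(-30 + s\right)$ ($k{\left(s \right)} = \left(-30 + s\right) 2 s = 2 s \left(-30 + s\right)$)
$h = \frac{2174}{725}$ ($h = 3 + \frac{1}{-4159 + 3434} = 3 + \frac{1}{-725} = 3 - \frac{1}{725} = \frac{2174}{725} \approx 2.9986$)
$\frac{k{\left(w \right)}}{-165} + \frac{H{\left(-45,59 \right)}}{h} = \frac{2 \cdot 2 \left(-30 + 2\right)}{-165} + \frac{-13 - 45}{\frac{2174}{725}} = 2 \cdot 2 \left(-28\right) \left(- \frac{1}{165}\right) - \frac{21025}{1087} = \left(-112\right) \left(- \frac{1}{165}\right) - \frac{21025}{1087} = \frac{112}{165} - \frac{21025}{1087} = - \frac{3347381}{179355}$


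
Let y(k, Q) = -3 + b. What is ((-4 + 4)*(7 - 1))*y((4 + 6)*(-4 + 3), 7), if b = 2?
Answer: 0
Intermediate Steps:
y(k, Q) = -1 (y(k, Q) = -3 + 2 = -1)
((-4 + 4)*(7 - 1))*y((4 + 6)*(-4 + 3), 7) = ((-4 + 4)*(7 - 1))*(-1) = (0*6)*(-1) = 0*(-1) = 0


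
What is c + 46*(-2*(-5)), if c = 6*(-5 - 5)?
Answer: 400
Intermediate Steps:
c = -60 (c = 6*(-10) = -60)
c + 46*(-2*(-5)) = -60 + 46*(-2*(-5)) = -60 + 46*10 = -60 + 460 = 400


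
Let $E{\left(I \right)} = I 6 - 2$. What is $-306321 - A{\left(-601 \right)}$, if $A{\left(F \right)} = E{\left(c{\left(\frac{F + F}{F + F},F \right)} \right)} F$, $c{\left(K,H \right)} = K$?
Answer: $-303917$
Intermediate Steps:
$E{\left(I \right)} = -2 + 6 I$ ($E{\left(I \right)} = 6 I - 2 = -2 + 6 I$)
$A{\left(F \right)} = 4 F$ ($A{\left(F \right)} = \left(-2 + 6 \frac{F + F}{F + F}\right) F = \left(-2 + 6 \frac{2 F}{2 F}\right) F = \left(-2 + 6 \cdot 2 F \frac{1}{2 F}\right) F = \left(-2 + 6 \cdot 1\right) F = \left(-2 + 6\right) F = 4 F$)
$-306321 - A{\left(-601 \right)} = -306321 - 4 \left(-601\right) = -306321 - -2404 = -306321 + 2404 = -303917$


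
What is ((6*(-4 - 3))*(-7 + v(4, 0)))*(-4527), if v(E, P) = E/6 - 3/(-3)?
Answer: -1014048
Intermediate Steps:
v(E, P) = 1 + E/6 (v(E, P) = E*(⅙) - 3*(-⅓) = E/6 + 1 = 1 + E/6)
((6*(-4 - 3))*(-7 + v(4, 0)))*(-4527) = ((6*(-4 - 3))*(-7 + (1 + (⅙)*4)))*(-4527) = ((6*(-7))*(-7 + (1 + ⅔)))*(-4527) = -42*(-7 + 5/3)*(-4527) = -42*(-16/3)*(-4527) = 224*(-4527) = -1014048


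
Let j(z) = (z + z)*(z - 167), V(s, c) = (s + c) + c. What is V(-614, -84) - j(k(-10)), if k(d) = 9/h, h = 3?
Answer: 202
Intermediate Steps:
k(d) = 3 (k(d) = 9/3 = 9*(⅓) = 3)
V(s, c) = s + 2*c (V(s, c) = (c + s) + c = s + 2*c)
j(z) = 2*z*(-167 + z) (j(z) = (2*z)*(-167 + z) = 2*z*(-167 + z))
V(-614, -84) - j(k(-10)) = (-614 + 2*(-84)) - 2*3*(-167 + 3) = (-614 - 168) - 2*3*(-164) = -782 - 1*(-984) = -782 + 984 = 202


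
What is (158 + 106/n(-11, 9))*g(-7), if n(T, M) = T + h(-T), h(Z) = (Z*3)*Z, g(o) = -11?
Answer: -27861/16 ≈ -1741.3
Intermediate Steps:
h(Z) = 3*Z² (h(Z) = (3*Z)*Z = 3*Z²)
n(T, M) = T + 3*T² (n(T, M) = T + 3*(-T)² = T + 3*T²)
(158 + 106/n(-11, 9))*g(-7) = (158 + 106/((-11*(1 + 3*(-11)))))*(-11) = (158 + 106/((-11*(1 - 33))))*(-11) = (158 + 106/((-11*(-32))))*(-11) = (158 + 106/352)*(-11) = (158 + 106*(1/352))*(-11) = (158 + 53/176)*(-11) = (27861/176)*(-11) = -27861/16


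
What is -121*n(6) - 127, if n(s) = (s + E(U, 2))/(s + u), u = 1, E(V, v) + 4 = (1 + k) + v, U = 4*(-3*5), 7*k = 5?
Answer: -11063/49 ≈ -225.78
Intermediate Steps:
k = 5/7 (k = (1/7)*5 = 5/7 ≈ 0.71429)
U = -60 (U = 4*(-15) = -60)
E(V, v) = -16/7 + v (E(V, v) = -4 + ((1 + 5/7) + v) = -4 + (12/7 + v) = -16/7 + v)
n(s) = (-2/7 + s)/(1 + s) (n(s) = (s + (-16/7 + 2))/(s + 1) = (s - 2/7)/(1 + s) = (-2/7 + s)/(1 + s))
-121*n(6) - 127 = -121*(-2/7 + 6)/(1 + 6) - 127 = -121*40/(7*7) - 127 = -121*40/49 - 127 = -4840/49 - 127 = -11063/49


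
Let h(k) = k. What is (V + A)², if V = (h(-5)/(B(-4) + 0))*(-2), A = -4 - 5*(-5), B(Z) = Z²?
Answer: 29929/64 ≈ 467.64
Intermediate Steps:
A = 21 (A = -4 + 25 = 21)
V = 5/8 (V = -5/((-4)² + 0)*(-2) = -5/(16 + 0)*(-2) = -5/16*(-2) = 5/8 ≈ 0.62500)
(V + A)² = (5/8 + 21)² = (173/8)² = 29929/64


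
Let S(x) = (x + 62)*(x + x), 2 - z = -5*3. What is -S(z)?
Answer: -2686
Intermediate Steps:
z = 17 (z = 2 - (-5)*3 = 2 - 1*(-15) = 2 + 15 = 17)
S(x) = 2*x*(62 + x) (S(x) = (62 + x)*(2*x) = 2*x*(62 + x))
-S(z) = -2*17*(62 + 17) = -2*17*79 = -1*2686 = -2686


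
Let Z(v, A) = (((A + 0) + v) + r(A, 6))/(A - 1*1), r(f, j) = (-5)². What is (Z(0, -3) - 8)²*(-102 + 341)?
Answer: 174231/4 ≈ 43558.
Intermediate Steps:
r(f, j) = 25
Z(v, A) = (25 + A + v)/(-1 + A) (Z(v, A) = (((A + 0) + v) + 25)/(A - 1*1) = ((A + v) + 25)/(A - 1) = (25 + A + v)/(-1 + A))
(Z(0, -3) - 8)²*(-102 + 341) = ((25 - 3 + 0)/(-1 - 3) - 8)²*(-102 + 341) = (22/(-4) - 8)²*239 = (-¼*22 - 8)²*239 = (-11/2 - 8)²*239 = (-27/2)²*239 = (729/4)*239 = 174231/4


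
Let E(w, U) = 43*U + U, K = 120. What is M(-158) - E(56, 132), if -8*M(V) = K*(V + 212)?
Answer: -6618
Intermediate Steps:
E(w, U) = 44*U
M(V) = -3180 - 15*V (M(V) = -15*(V + 212) = -15*(212 + V) = -(25440 + 120*V)/8 = -3180 - 15*V)
M(-158) - E(56, 132) = (-3180 - 15*(-158)) - 44*132 = (-3180 + 2370) - 1*5808 = -810 - 5808 = -6618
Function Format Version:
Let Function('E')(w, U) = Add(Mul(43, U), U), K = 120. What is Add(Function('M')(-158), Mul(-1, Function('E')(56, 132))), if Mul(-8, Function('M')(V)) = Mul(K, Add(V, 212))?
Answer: -6618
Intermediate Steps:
Function('E')(w, U) = Mul(44, U)
Function('M')(V) = Add(-3180, Mul(-15, V)) (Function('M')(V) = Mul(Rational(-1, 8), Mul(120, Add(V, 212))) = Mul(Rational(-1, 8), Mul(120, Add(212, V))) = Mul(Rational(-1, 8), Add(25440, Mul(120, V))) = Add(-3180, Mul(-15, V)))
Add(Function('M')(-158), Mul(-1, Function('E')(56, 132))) = Add(Add(-3180, Mul(-15, -158)), Mul(-1, Mul(44, 132))) = Add(Add(-3180, 2370), Mul(-1, 5808)) = Add(-810, -5808) = -6618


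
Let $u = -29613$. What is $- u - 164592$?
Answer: $-134979$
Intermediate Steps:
$- u - 164592 = \left(-1\right) \left(-29613\right) - 164592 = 29613 - 164592 = -134979$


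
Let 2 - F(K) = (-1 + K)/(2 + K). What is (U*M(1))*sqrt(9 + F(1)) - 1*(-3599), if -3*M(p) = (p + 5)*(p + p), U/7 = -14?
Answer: 3599 + 392*sqrt(11) ≈ 4899.1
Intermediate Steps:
U = -98 (U = 7*(-14) = -98)
F(K) = 2 - (-1 + K)/(2 + K)
M(p) = -2*p*(5 + p)/3 (M(p) = -(p + 5)*(p + p)/3 = -(5 + p)*2*p/3 = -2*p*(5 + p)/3)
(U*M(1))*sqrt(9 + F(1)) - 1*(-3599) = (-(-196)*(5 + 1)/3)*sqrt(9 + (5 + 1)/(2 + 1)) - 1*(-3599) = (-(-196)*6/3)*sqrt(9 + 6/3) + 3599 = (-98*(-4))*sqrt(9 + (1/3)*6) + 3599 = 392*sqrt(9 + 2) + 3599 = 392*sqrt(11) + 3599 = 3599 + 392*sqrt(11)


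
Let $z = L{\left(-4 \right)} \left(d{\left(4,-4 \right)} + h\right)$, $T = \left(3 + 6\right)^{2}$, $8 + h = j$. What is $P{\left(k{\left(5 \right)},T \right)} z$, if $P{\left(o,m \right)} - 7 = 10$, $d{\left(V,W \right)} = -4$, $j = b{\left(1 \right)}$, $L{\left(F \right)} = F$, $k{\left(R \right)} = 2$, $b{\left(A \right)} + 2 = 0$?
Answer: $952$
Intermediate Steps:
$b{\left(A \right)} = -2$ ($b{\left(A \right)} = -2 + 0 = -2$)
$j = -2$
$h = -10$ ($h = -8 - 2 = -10$)
$T = 81$ ($T = 9^{2} = 81$)
$P{\left(o,m \right)} = 17$ ($P{\left(o,m \right)} = 7 + 10 = 17$)
$z = 56$ ($z = - 4 \left(-4 - 10\right) = \left(-4\right) \left(-14\right) = 56$)
$P{\left(k{\left(5 \right)},T \right)} z = 17 \cdot 56 = 952$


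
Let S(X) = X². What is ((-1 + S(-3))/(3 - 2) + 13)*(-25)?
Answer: -525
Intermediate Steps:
((-1 + S(-3))/(3 - 2) + 13)*(-25) = ((-1 + (-3)²)/(3 - 2) + 13)*(-25) = ((-1 + 9)/1 + 13)*(-25) = (8*1 + 13)*(-25) = (8 + 13)*(-25) = 21*(-25) = -525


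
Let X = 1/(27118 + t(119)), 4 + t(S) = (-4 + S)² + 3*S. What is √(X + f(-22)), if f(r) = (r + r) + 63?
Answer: 5*√314671646/20348 ≈ 4.3589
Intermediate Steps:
t(S) = -4 + (-4 + S)² + 3*S (t(S) = -4 + ((-4 + S)² + 3*S) = -4 + (-4 + S)² + 3*S)
X = 1/40696 (X = 1/(27118 + (12 + 119² - 5*119)) = 1/(27118 + (12 + 14161 - 595)) = 1/(27118 + 13578) = 1/40696 ≈ 2.4572e-5)
f(r) = 63 + 2*r (f(r) = 2*r + 63 = 63 + 2*r)
√(X + f(-22)) = √(1/40696 + (63 + 2*(-22))) = √(1/40696 + (63 - 44)) = √(1/40696 + 19) = √(773225/40696) = 5*√314671646/20348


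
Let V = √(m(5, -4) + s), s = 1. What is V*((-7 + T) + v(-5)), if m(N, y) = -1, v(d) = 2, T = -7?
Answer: 0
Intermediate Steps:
V = 0 (V = √(-1 + 1) = √0 = 0)
V*((-7 + T) + v(-5)) = 0*((-7 - 7) + 2) = 0*(-14 + 2) = 0*(-12) = 0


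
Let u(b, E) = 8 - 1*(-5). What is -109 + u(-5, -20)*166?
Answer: 2049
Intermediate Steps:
u(b, E) = 13 (u(b, E) = 8 + 5 = 13)
-109 + u(-5, -20)*166 = -109 + 13*166 = -109 + 2158 = 2049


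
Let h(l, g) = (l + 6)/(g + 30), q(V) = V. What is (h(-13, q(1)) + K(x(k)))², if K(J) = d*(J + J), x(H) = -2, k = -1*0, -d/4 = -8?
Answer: 15800625/961 ≈ 16442.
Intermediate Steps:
d = 32 (d = -4*(-8) = 32)
k = 0
h(l, g) = (6 + l)/(30 + g)
K(J) = 64*J (K(J) = 32*(J + J) = 32*(2*J) = 64*J)
(h(-13, q(1)) + K(x(k)))² = ((6 - 13)/(30 + 1) + 64*(-2))² = (-7/31 - 128)² = (-3975/31)² = 15800625/961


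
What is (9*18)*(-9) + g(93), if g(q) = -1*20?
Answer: -1478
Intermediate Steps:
g(q) = -20
(9*18)*(-9) + g(93) = (9*18)*(-9) - 20 = 162*(-9) - 20 = -1458 - 20 = -1478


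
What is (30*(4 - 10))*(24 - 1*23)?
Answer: -180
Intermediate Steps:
(30*(4 - 10))*(24 - 1*23) = (30*(-6))*(24 - 23) = -180*1 = -180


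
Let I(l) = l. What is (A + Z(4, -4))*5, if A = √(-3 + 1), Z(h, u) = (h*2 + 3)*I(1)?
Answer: 55 + 5*I*√2 ≈ 55.0 + 7.0711*I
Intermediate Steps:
Z(h, u) = 3 + 2*h (Z(h, u) = (h*2 + 3)*1 = (2*h + 3)*1 = (3 + 2*h)*1 = 3 + 2*h)
A = I*√2 (A = √(-2) = I*√2 ≈ 1.4142*I)
(A + Z(4, -4))*5 = (I*√2 + (3 + 2*4))*5 = (I*√2 + (3 + 8))*5 = (I*√2 + 11)*5 = (11 + I*√2)*5 = 55 + 5*I*√2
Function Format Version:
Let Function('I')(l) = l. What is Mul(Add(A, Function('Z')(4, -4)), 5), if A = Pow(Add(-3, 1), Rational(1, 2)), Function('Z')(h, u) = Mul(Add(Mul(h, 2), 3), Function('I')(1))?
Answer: Add(55, Mul(5, I, Pow(2, Rational(1, 2)))) ≈ Add(55.000, Mul(7.0711, I))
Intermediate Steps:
Function('Z')(h, u) = Add(3, Mul(2, h)) (Function('Z')(h, u) = Mul(Add(Mul(h, 2), 3), 1) = Mul(Add(Mul(2, h), 3), 1) = Mul(Add(3, Mul(2, h)), 1) = Add(3, Mul(2, h)))
A = Mul(I, Pow(2, Rational(1, 2))) (A = Pow(-2, Rational(1, 2)) = Mul(I, Pow(2, Rational(1, 2))) ≈ Mul(1.4142, I))
Mul(Add(A, Function('Z')(4, -4)), 5) = Mul(Add(Mul(I, Pow(2, Rational(1, 2))), Add(3, Mul(2, 4))), 5) = Mul(Add(Mul(I, Pow(2, Rational(1, 2))), Add(3, 8)), 5) = Mul(Add(Mul(I, Pow(2, Rational(1, 2))), 11), 5) = Mul(Add(11, Mul(I, Pow(2, Rational(1, 2)))), 5) = Add(55, Mul(5, I, Pow(2, Rational(1, 2))))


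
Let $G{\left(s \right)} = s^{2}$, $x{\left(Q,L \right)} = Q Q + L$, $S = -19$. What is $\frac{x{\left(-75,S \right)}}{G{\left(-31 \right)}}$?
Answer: $\frac{5606}{961} \approx 5.8335$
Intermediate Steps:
$x{\left(Q,L \right)} = L + Q^{2}$ ($x{\left(Q,L \right)} = Q^{2} + L = L + Q^{2}$)
$\frac{x{\left(-75,S \right)}}{G{\left(-31 \right)}} = \frac{-19 + \left(-75\right)^{2}}{\left(-31\right)^{2}} = \frac{-19 + 5625}{961} = 5606 \cdot \frac{1}{961} = \frac{5606}{961}$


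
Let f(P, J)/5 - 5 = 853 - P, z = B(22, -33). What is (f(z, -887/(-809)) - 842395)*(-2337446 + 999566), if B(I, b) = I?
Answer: 1121431084200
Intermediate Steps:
z = 22
f(P, J) = 4290 - 5*P (f(P, J) = 25 + 5*(853 - P) = 25 + (4265 - 5*P) = 4290 - 5*P)
(f(z, -887/(-809)) - 842395)*(-2337446 + 999566) = ((4290 - 5*22) - 842395)*(-2337446 + 999566) = ((4290 - 110) - 842395)*(-1337880) = (4180 - 842395)*(-1337880) = -838215*(-1337880) = 1121431084200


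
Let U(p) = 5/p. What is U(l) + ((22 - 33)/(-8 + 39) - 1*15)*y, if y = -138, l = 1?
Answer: 65843/31 ≈ 2124.0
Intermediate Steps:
U(l) + ((22 - 33)/(-8 + 39) - 1*15)*y = 5/1 + ((22 - 33)/(-8 + 39) - 1*15)*(-138) = 5*1 + (-11/31 - 15)*(-138) = 5 + (-11*1/31 - 15)*(-138) = 5 + (-11/31 - 15)*(-138) = 5 - 476/31*(-138) = 5 + 65688/31 = 65843/31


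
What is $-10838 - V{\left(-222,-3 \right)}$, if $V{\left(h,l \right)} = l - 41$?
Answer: $-10794$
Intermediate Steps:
$V{\left(h,l \right)} = -41 + l$
$-10838 - V{\left(-222,-3 \right)} = -10838 - \left(-41 - 3\right) = -10838 - -44 = -10838 + 44 = -10794$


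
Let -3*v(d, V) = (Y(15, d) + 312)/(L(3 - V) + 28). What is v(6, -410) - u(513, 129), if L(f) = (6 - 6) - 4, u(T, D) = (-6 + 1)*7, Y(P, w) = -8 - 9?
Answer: 2225/72 ≈ 30.903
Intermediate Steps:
Y(P, w) = -17
u(T, D) = -35 (u(T, D) = -5*7 = -35)
L(f) = -4 (L(f) = 0 - 4 = -4)
v(d, V) = -295/72 (v(d, V) = -(-17 + 312)/(3*(-4 + 28)) = -295/(3*24) = -1/3*295/24 = -295/72)
v(6, -410) - u(513, 129) = -295/72 - 1*(-35) = -295/72 + 35 = 2225/72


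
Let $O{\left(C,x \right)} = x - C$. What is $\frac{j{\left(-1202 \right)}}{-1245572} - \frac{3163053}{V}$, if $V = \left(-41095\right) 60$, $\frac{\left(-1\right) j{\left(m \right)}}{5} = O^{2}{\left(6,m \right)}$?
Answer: $\frac{1827528872943}{255933906700} \approx 7.1406$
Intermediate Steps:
$j{\left(m \right)} = - 5 \left(-6 + m\right)^{2}$ ($j{\left(m \right)} = - 5 \left(m - 6\right)^{2} = - 5 \left(-6 + m\right)^{2}$)
$V = -2465700$
$\frac{j{\left(-1202 \right)}}{-1245572} - \frac{3163053}{V} = \frac{\left(-5\right) \left(-6 - 1202\right)^{2}}{-1245572} - \frac{3163053}{-2465700} = - 5 \left(-1208\right)^{2} \left(- \frac{1}{1245572}\right) - - \frac{1054351}{821900} = \left(-5\right) 1459264 \left(- \frac{1}{1245572}\right) + \frac{1054351}{821900} = \left(-7296320\right) \left(- \frac{1}{1245572}\right) + \frac{1054351}{821900} = \frac{1824080}{311393} + \frac{1054351}{821900} = \frac{1827528872943}{255933906700}$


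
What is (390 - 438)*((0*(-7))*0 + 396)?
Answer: -19008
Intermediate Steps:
(390 - 438)*((0*(-7))*0 + 396) = -48*(0*0 + 396) = -48*(0 + 396) = -48*396 = -19008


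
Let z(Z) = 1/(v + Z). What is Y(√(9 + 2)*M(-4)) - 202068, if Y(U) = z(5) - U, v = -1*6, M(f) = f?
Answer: -202069 + 4*√11 ≈ -2.0206e+5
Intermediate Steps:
v = -6
z(Z) = 1/(-6 + Z)
Y(U) = -1 - U (Y(U) = 1/(-6 + 5) - U = 1/(-1) - U = -1 - U)
Y(√(9 + 2)*M(-4)) - 202068 = (-1 - √(9 + 2)*(-4)) - 202068 = (-1 - √11*(-4)) - 202068 = (-1 - (-4)*√11) - 202068 = (-1 + 4*√11) - 202068 = -202069 + 4*√11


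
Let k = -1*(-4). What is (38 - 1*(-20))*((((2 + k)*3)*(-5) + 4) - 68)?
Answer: -8932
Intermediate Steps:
k = 4
(38 - 1*(-20))*((((2 + k)*3)*(-5) + 4) - 68) = (38 - 1*(-20))*((((2 + 4)*3)*(-5) + 4) - 68) = (38 + 20)*(((6*3)*(-5) + 4) - 68) = 58*((18*(-5) + 4) - 68) = 58*((-90 + 4) - 68) = 58*(-86 - 68) = 58*(-154) = -8932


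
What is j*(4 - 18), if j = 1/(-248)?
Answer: 7/124 ≈ 0.056452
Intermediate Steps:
j = -1/248 ≈ -0.0040323
j*(4 - 18) = -(4 - 18)/248 = -1/248*(-14) = 7/124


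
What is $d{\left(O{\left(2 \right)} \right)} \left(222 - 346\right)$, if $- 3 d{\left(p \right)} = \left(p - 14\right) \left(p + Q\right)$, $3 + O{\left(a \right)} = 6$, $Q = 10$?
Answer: $- \frac{17732}{3} \approx -5910.7$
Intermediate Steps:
$O{\left(a \right)} = 3$ ($O{\left(a \right)} = -3 + 6 = 3$)
$d{\left(p \right)} = - \frac{\left(-14 + p\right) \left(10 + p\right)}{3}$ ($d{\left(p \right)} = - \frac{\left(p - 14\right) \left(p + 10\right)}{3} = - \frac{\left(-14 + p\right) \left(10 + p\right)}{3}$)
$d{\left(O{\left(2 \right)} \right)} \left(222 - 346\right) = \left(\frac{140}{3} - \frac{3^{2}}{3} + \frac{4}{3} \cdot 3\right) \left(222 - 346\right) = \left(\frac{140}{3} - 3 + 4\right) \left(-124\right) = \frac{143}{3} \left(-124\right) = - \frac{17732}{3}$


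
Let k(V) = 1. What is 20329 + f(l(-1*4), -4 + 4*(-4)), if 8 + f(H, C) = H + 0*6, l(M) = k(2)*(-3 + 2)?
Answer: 20320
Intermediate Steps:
l(M) = -1 (l(M) = 1*(-3 + 2) = 1*(-1) = -1)
f(H, C) = -8 + H (f(H, C) = -8 + (H + 0*6) = -8 + (H + 0) = -8 + H)
20329 + f(l(-1*4), -4 + 4*(-4)) = 20329 + (-8 - 1) = 20329 - 9 = 20320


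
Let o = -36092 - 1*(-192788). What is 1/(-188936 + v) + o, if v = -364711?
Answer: 86754270311/553647 ≈ 1.5670e+5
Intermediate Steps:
o = 156696 (o = -36092 + 192788 = 156696)
1/(-188936 + v) + o = 1/(-188936 - 364711) + 156696 = 1/(-553647) + 156696 = -1/553647 + 156696 = 86754270311/553647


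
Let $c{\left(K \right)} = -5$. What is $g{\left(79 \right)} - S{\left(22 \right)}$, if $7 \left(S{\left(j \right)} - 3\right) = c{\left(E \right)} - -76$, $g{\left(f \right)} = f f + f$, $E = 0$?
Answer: $\frac{44148}{7} \approx 6306.9$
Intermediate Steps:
$g{\left(f \right)} = f + f^{2}$ ($g{\left(f \right)} = f^{2} + f = f + f^{2}$)
$S{\left(j \right)} = \frac{92}{7}$ ($S{\left(j \right)} = 3 + \frac{-5 - -76}{7} = 3 + \frac{-5 + 76}{7} = 3 + \frac{1}{7} \cdot 71 = 3 + \frac{71}{7} = \frac{92}{7}$)
$g{\left(79 \right)} - S{\left(22 \right)} = 79 \left(1 + 79\right) - \frac{92}{7} = 79 \cdot 80 - \frac{92}{7} = 6320 - \frac{92}{7} = \frac{44148}{7}$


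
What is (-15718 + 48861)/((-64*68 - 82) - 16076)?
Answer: -33143/20510 ≈ -1.6159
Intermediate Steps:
(-15718 + 48861)/((-64*68 - 82) - 16076) = 33143/((-4352 - 82) - 16076) = 33143/(-4434 - 16076) = 33143/(-20510) = 33143*(-1/20510) = -33143/20510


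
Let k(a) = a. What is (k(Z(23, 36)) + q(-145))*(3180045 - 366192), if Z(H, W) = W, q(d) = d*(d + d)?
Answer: 118423817358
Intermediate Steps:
q(d) = 2*d² (q(d) = d*(2*d) = 2*d²)
(k(Z(23, 36)) + q(-145))*(3180045 - 366192) = (36 + 2*(-145)²)*(3180045 - 366192) = (36 + 2*21025)*2813853 = (36 + 42050)*2813853 = 42086*2813853 = 118423817358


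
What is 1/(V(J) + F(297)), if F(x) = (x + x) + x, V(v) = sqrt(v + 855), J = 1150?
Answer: 891/791876 - sqrt(2005)/791876 ≈ 0.0010686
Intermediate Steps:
V(v) = sqrt(855 + v)
F(x) = 3*x (F(x) = 2*x + x = 3*x)
1/(V(J) + F(297)) = 1/(sqrt(855 + 1150) + 3*297) = 1/(sqrt(2005) + 891) = 1/(891 + sqrt(2005))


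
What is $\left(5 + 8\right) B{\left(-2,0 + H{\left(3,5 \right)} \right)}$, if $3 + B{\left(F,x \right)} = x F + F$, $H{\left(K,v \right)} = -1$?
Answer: $-39$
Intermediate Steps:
$B{\left(F,x \right)} = -3 + F + F x$ ($B{\left(F,x \right)} = -3 + \left(x F + F\right) = -3 + \left(F x + F\right) = -3 + \left(F + F x\right) = -3 + F + F x$)
$\left(5 + 8\right) B{\left(-2,0 + H{\left(3,5 \right)} \right)} = \left(5 + 8\right) \left(-3 - 2 - 2 \left(0 - 1\right)\right) = 13 \left(-3 - 2 - -2\right) = 13 \left(-3 - 2 + 2\right) = 13 \left(-3\right) = -39$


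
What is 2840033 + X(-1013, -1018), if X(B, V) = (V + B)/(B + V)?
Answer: 2840034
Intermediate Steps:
X(B, V) = 1 (X(B, V) = (B + V)/(B + V) = 1)
2840033 + X(-1013, -1018) = 2840033 + 1 = 2840034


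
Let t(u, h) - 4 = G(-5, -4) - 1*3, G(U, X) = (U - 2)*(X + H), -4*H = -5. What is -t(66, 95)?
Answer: -81/4 ≈ -20.250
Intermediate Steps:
H = 5/4 (H = -1/4*(-5) = 5/4 ≈ 1.2500)
G(U, X) = (-2 + U)*(5/4 + X) (G(U, X) = (U - 2)*(X + 5/4) = (-2 + U)*(5/4 + X))
t(u, h) = 81/4 (t(u, h) = 4 + ((-5/2 - 2*(-4) + (5/4)*(-5) - 5*(-4)) - 1*3) = 4 + ((-5/2 + 8 - 25/4 + 20) - 3) = 4 + (77/4 - 3) = 4 + 65/4 = 81/4)
-t(66, 95) = -1*81/4 = -81/4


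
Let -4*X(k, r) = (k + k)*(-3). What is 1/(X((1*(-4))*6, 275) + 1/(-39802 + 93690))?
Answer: -53888/1939967 ≈ -0.027778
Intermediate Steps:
X(k, r) = 3*k/2 (X(k, r) = -(k + k)*(-3)/4 = -2*k*(-3)/4 = -(-3)*k/2 = 3*k/2)
1/(X((1*(-4))*6, 275) + 1/(-39802 + 93690)) = 1/(3*((1*(-4))*6)/2 + 1/(-39802 + 93690)) = 1/(3*(-4*6)/2 + 1/53888) = 1/((3/2)*(-24) + 1/53888) = 1/(-36 + 1/53888) = 1/(-1939967/53888) = -53888/1939967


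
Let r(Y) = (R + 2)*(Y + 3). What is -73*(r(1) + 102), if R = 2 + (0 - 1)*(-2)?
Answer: -9198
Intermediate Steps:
R = 4 (R = 2 - 1*(-2) = 2 + 2 = 4)
r(Y) = 18 + 6*Y (r(Y) = (4 + 2)*(Y + 3) = 6*(3 + Y) = 18 + 6*Y)
-73*(r(1) + 102) = -73*((18 + 6*1) + 102) = -73*((18 + 6) + 102) = -73*(24 + 102) = -73*126 = -9198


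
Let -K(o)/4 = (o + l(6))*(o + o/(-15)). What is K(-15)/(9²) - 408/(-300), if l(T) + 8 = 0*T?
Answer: -29446/2025 ≈ -14.541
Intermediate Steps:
l(T) = -8 (l(T) = -8 + 0*T = -8 + 0 = -8)
K(o) = -56*o*(-8 + o)/15 (K(o) = -4*(o - 8)*(o + o/(-15)) = -4*(-8 + o)*(o + o*(-1/15)) = -4*(-8 + o)*(o - o/15) = -4*(-8 + o)*14*o/15 = -56*o*(-8 + o)/15)
K(-15)/(9²) - 408/(-300) = ((56/15)*(-15)*(8 - 1*(-15)))/(9²) - 408/(-300) = ((56/15)*(-15)*(8 + 15))/81 - 408*(-1/300) = ((56/15)*(-15)*23)*(1/81) + 34/25 = -1288*1/81 + 34/25 = -1288/81 + 34/25 = -29446/2025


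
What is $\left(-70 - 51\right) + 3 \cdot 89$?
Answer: $146$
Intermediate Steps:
$\left(-70 - 51\right) + 3 \cdot 89 = -121 + 267 = 146$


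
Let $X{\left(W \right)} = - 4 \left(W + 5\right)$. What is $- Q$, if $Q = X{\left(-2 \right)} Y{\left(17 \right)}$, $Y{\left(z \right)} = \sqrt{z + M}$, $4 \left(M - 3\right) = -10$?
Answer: $6 \sqrt{70} \approx 50.2$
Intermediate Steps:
$M = \frac{1}{2}$ ($M = 3 + \frac{1}{4} \left(-10\right) = 3 - \frac{5}{2} = \frac{1}{2} \approx 0.5$)
$Y{\left(z \right)} = \sqrt{\frac{1}{2} + z}$ ($Y{\left(z \right)} = \sqrt{z + \frac{1}{2}} = \sqrt{\frac{1}{2} + z}$)
$X{\left(W \right)} = -20 - 4 W$ ($X{\left(W \right)} = - 4 \left(5 + W\right) = -20 - 4 W$)
$Q = - 6 \sqrt{70}$ ($Q = \left(-20 - -8\right) \frac{\sqrt{2 + 4 \cdot 17}}{2} = \left(-20 + 8\right) \frac{\sqrt{2 + 68}}{2} = - 12 \frac{\sqrt{70}}{2} = - 6 \sqrt{70} \approx -50.2$)
$- Q = - \left(-6\right) \sqrt{70} = 6 \sqrt{70}$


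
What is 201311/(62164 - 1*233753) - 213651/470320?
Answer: -11940068269/7336521680 ≈ -1.6275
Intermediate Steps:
201311/(62164 - 1*233753) - 213651/470320 = 201311/(62164 - 233753) - 213651*1/470320 = 201311/(-171589) - 213651/470320 = 201311*(-1/171589) - 213651/470320 = -18301/15599 - 213651/470320 = -11940068269/7336521680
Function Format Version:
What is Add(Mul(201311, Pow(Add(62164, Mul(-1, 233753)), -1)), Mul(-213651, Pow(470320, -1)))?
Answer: Rational(-11940068269, 7336521680) ≈ -1.6275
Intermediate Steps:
Add(Mul(201311, Pow(Add(62164, Mul(-1, 233753)), -1)), Mul(-213651, Pow(470320, -1))) = Add(Mul(201311, Pow(Add(62164, -233753), -1)), Mul(-213651, Rational(1, 470320))) = Add(Mul(201311, Pow(-171589, -1)), Rational(-213651, 470320)) = Add(Mul(201311, Rational(-1, 171589)), Rational(-213651, 470320)) = Add(Rational(-18301, 15599), Rational(-213651, 470320)) = Rational(-11940068269, 7336521680)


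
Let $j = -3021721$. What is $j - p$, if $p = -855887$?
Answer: $-2165834$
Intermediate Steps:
$j - p = -3021721 - -855887 = -3021721 + 855887 = -2165834$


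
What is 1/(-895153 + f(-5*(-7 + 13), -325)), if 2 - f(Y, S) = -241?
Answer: -1/894910 ≈ -1.1174e-6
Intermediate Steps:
f(Y, S) = 243 (f(Y, S) = 2 - 1*(-241) = 2 + 241 = 243)
1/(-895153 + f(-5*(-7 + 13), -325)) = 1/(-895153 + 243) = 1/(-894910) = -1/894910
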